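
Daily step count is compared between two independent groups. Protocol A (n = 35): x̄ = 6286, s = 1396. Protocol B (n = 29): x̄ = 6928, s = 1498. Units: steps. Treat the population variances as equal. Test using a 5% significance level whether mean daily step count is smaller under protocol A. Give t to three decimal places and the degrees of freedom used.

Let group 1 = protocol A, group 2 = protocol B. H0: μ_1 = μ_2; H1: μ_1 < μ_2 (two-sample pooled-variance t-test, left-tailed).
s_p² = [(35−1)·1396² + (29−1)·1498²]/(35+29−2) = 2082130
t = (6286 − 6928)/√[2082130·(1/35 + 1/29)] = -1.772
df = n₁ + n₂ − 2 = 62
p-value = P(T ≤ -1.772) ≈ 0.041
Since p ≈ 0.041 < α = 0.05, reject H0; the data support H1.

t = -1.772, df = 62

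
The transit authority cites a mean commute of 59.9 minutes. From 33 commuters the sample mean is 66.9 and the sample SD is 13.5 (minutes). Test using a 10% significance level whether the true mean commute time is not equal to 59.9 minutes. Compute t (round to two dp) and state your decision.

t = 2.98; reject H0

H0: μ = 59.9; H1: μ ≠ 59.9 (one-sample t-test, two-sided).
t = (x̄ − μ₀)/(s/√n) = (66.9 − 59.9)/(13.5/√33) = 2.98
df = n − 1 = 32
Two-sided p-value ≈ 0.005
Since p ≈ 0.005 < α = 0.1, reject H0; the evidence is statistically significant.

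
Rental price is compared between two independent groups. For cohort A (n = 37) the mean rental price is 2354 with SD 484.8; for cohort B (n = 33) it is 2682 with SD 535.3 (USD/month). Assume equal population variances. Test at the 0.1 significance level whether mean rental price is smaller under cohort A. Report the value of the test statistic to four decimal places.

-2.6903

Let group 1 = cohort A, group 2 = cohort B. H0: μ_1 = μ_2; H1: μ_1 < μ_2 (two-sample pooled-variance t-test, left-tailed).
s_p² = [(37−1)·484.8² + (33−1)·535.3²]/(37+33−2) = 259273
t = (2354 − 2682)/√[259273·(1/37 + 1/33)] = -2.6903
df = n₁ + n₂ − 2 = 68
p-value = P(T ≤ -2.6903) ≈ 0.0045
Since p ≈ 0.0045 < α = 0.1, reject H0; the data support H1.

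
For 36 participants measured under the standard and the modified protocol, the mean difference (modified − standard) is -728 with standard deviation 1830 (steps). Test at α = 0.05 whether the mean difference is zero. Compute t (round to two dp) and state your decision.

H0: μ_d = 0; H1: μ_d ≠ 0 (paired t-test on the differences, two-sided).
t = d̄/(s_d/√n) = -728/(1830/√36) = -2.39
df = n − 1 = 35
Two-sided p-value ≈ 0.0225
Since p ≈ 0.0225 < α = 0.05, reject H0; the evidence is statistically significant.

t = -2.39; reject H0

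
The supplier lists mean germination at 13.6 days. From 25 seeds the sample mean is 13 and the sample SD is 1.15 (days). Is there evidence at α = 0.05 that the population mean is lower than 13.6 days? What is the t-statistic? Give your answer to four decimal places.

-2.6087

H0: μ = 13.6; H1: μ < 13.6 (one-sample t-test, left-tailed).
t = (x̄ − μ₀)/(s/√n) = (13 − 13.6)/(1.15/√25) = -2.6087
df = n − 1 = 24
p-value = P(T ≤ -2.6087) ≈ 0.008
Since p ≈ 0.008 < α = 0.05, reject H0; the data support H1.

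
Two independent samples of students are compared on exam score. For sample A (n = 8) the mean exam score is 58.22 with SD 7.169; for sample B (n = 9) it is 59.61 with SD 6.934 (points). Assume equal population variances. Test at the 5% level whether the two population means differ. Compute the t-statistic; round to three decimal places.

Let group 1 = sample A, group 2 = sample B. H0: μ_1 = μ_2; H1: μ_1 ≠ μ_2 (two-sample pooled-variance t-test, two-sided).
s_p² = [(8−1)·7.169² + (9−1)·6.934²]/(8+9−2) = 49.627
t = (58.22 − 59.61)/√[49.627·(1/8 + 1/9)] = -0.406
df = n₁ + n₂ − 2 = 15
Two-sided p-value ≈ 0.690
Since p ≈ 0.690 > α = 0.05, fail to reject H0; the evidence is not statistically significant.

-0.406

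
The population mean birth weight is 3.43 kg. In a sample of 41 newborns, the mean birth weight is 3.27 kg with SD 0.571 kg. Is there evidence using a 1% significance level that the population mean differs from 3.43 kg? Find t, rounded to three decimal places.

H0: μ = 3.43; H1: μ ≠ 3.43 (one-sample t-test, two-sided).
t = (x̄ − μ₀)/(s/√n) = (3.27 − 3.43)/(0.571/√41) = -1.794
df = n − 1 = 40
Two-sided p-value ≈ 0.080
Since p ≈ 0.080 > α = 0.01, fail to reject H0; the data do not provide sufficient evidence against H0.

-1.794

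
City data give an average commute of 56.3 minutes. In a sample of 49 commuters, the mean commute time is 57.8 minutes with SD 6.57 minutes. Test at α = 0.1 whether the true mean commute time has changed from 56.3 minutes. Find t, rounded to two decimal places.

1.60

H0: μ = 56.3; H1: μ ≠ 56.3 (one-sample t-test, two-sided).
t = (x̄ − μ₀)/(s/√n) = (57.8 − 56.3)/(6.57/√49) = 1.60
df = n − 1 = 48
Two-sided p-value ≈ 0.117
Since p ≈ 0.117 > α = 0.1, fail to reject H0; the data do not provide sufficient evidence against H0.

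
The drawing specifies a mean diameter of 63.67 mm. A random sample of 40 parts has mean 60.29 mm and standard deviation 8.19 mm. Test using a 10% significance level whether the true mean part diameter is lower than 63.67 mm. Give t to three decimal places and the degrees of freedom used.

H0: μ = 63.67; H1: μ < 63.67 (one-sample t-test, left-tailed).
t = (x̄ − μ₀)/(s/√n) = (60.29 − 63.67)/(8.19/√40) = -2.610
df = n − 1 = 39
p-value = P(T ≤ -2.610) ≈ 0.0064
Since p ≈ 0.0064 < α = 0.1, reject H0; the evidence is statistically significant.

t = -2.610, df = 39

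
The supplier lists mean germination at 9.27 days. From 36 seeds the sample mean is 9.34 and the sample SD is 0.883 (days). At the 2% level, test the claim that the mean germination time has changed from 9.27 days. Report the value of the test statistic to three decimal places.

0.476

H0: μ = 9.27; H1: μ ≠ 9.27 (one-sample t-test, two-sided).
t = (x̄ − μ₀)/(s/√n) = (9.34 − 9.27)/(0.883/√36) = 0.476
df = n − 1 = 35
Two-sided p-value ≈ 0.637
Since p ≈ 0.637 > α = 0.02, fail to reject H0; the evidence is not statistically significant.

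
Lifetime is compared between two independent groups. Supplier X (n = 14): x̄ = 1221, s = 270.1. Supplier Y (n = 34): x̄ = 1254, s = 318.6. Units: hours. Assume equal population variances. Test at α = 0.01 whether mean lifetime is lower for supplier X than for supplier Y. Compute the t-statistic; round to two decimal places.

-0.34

Let group 1 = supplier X, group 2 = supplier Y. H0: μ_1 = μ_2; H1: μ_1 < μ_2 (two-sample pooled-variance t-test, left-tailed).
s_p² = [(14−1)·270.1² + (34−1)·318.6²]/(14+34−2) = 93436.9
t = (1221 − 1254)/√[93436.9·(1/14 + 1/34)] = -0.34
df = n₁ + n₂ − 2 = 46
p-value = P(T ≤ -0.34) ≈ 0.368
Since p ≈ 0.368 > α = 0.01, fail to reject H0; the data do not provide sufficient evidence against H0.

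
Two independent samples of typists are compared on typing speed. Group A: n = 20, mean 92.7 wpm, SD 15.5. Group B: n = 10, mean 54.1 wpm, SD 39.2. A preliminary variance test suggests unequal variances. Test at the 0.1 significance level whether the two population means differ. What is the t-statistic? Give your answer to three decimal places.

Let group 1 = group A, group 2 = group B. H0: μ_1 = μ_2; H1: μ_1 ≠ μ_2 (Welch's two-sample t-test, two-sided).
t = (x̄_1 − x̄_2)/√(s_1²/n_1 + s_2²/n_2) = (92.7 − 54.1)/√(15.5²/20 + 39.2²/10) = 2.999
Welch–Satterthwaite df ≈ 10.43
Two-sided p-value ≈ 0.013
Since p ≈ 0.013 < α = 0.1, reject H0; the evidence is statistically significant.

2.999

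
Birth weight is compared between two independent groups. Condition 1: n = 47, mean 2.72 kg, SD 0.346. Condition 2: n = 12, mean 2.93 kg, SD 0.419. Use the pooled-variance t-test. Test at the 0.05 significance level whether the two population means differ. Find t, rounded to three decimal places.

-1.797

Let group 1 = condition 1, group 2 = condition 2. H0: μ_1 = μ_2; H1: μ_1 ≠ μ_2 (two-sample pooled-variance t-test, two-sided).
s_p² = [(47−1)·0.346² + (12−1)·0.419²]/(47+12−2) = 0.130493
t = (2.72 − 2.93)/√[0.130493·(1/47 + 1/12)] = -1.797
df = n₁ + n₂ − 2 = 57
Two-sided p-value ≈ 0.0776
Since p ≈ 0.0776 > α = 0.05, fail to reject H0; the evidence is not statistically significant.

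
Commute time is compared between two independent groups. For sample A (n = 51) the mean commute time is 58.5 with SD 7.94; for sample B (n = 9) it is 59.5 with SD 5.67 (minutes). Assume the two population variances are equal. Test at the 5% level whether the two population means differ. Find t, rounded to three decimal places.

Let group 1 = sample A, group 2 = sample B. H0: μ_1 = μ_2; H1: μ_1 ≠ μ_2 (two-sample pooled-variance t-test, two-sided).
s_p² = [(51−1)·7.94² + (9−1)·5.67²]/(51+9−2) = 58.7823
t = (58.5 − 59.5)/√[58.7823·(1/51 + 1/9)] = -0.361
df = n₁ + n₂ − 2 = 58
Two-sided p-value ≈ 0.7196
Since p ≈ 0.7196 > α = 0.05, fail to reject H0; the data do not provide sufficient evidence against H0.

-0.361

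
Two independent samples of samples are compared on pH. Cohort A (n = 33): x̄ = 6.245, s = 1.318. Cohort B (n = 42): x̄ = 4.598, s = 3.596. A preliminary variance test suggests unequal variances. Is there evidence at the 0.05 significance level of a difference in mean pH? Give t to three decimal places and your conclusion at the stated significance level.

t = 2.743; reject H0

Let group 1 = cohort A, group 2 = cohort B. H0: μ_1 = μ_2; H1: μ_1 ≠ μ_2 (Welch's two-sample t-test, two-sided).
t = (x̄_1 − x̄_2)/√(s_1²/n_1 + s_2²/n_2) = (6.245 − 4.598)/√(1.318²/33 + 3.596²/42) = 2.743
Welch–Satterthwaite df ≈ 54.19
Two-sided p-value ≈ 0.0082
Since p ≈ 0.0082 < α = 0.05, reject H0; the data support H1.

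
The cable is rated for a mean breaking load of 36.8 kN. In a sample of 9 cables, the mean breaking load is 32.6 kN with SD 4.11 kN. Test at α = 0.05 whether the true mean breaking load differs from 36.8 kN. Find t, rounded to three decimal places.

-3.066

H0: μ = 36.8; H1: μ ≠ 36.8 (one-sample t-test, two-sided).
t = (x̄ − μ₀)/(s/√n) = (32.6 − 36.8)/(4.11/√9) = -3.066
df = n − 1 = 8
Two-sided p-value ≈ 0.0154
Since p ≈ 0.0154 < α = 0.05, reject H0; the evidence is statistically significant.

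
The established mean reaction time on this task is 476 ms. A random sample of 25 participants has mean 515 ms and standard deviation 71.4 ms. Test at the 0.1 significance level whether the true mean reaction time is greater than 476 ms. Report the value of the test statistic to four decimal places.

H0: μ = 476; H1: μ > 476 (one-sample t-test, right-tailed).
t = (x̄ − μ₀)/(s/√n) = (515 − 476)/(71.4/√25) = 2.7311
df = n − 1 = 24
p-value = P(T ≥ 2.7311) ≈ 0.0058
Since p ≈ 0.0058 < α = 0.1, reject H0; the data support H1.

2.7311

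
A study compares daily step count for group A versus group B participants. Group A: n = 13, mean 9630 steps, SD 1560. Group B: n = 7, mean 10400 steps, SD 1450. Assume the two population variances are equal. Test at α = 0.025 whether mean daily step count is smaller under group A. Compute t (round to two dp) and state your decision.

Let group 1 = group A, group 2 = group B. H0: μ_1 = μ_2; H1: μ_1 < μ_2 (two-sample pooled-variance t-test, left-tailed).
s_p² = [(13−1)·1560² + (7−1)·1450²]/(13+7−2) = 2323230
t = (9630 − 10400)/√[2323230·(1/13 + 1/7)] = -1.08
df = n₁ + n₂ − 2 = 18
p-value = P(T ≤ -1.08) ≈ 0.148
Since p ≈ 0.148 > α = 0.025, fail to reject H0; the evidence is not statistically significant.

t = -1.08; fail to reject H0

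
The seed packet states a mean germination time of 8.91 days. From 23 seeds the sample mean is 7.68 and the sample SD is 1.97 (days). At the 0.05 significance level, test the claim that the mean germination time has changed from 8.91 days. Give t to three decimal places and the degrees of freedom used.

H0: μ = 8.91; H1: μ ≠ 8.91 (one-sample t-test, two-sided).
t = (x̄ − μ₀)/(s/√n) = (7.68 − 8.91)/(1.97/√23) = -2.994
df = n − 1 = 22
Two-sided p-value ≈ 0.0067
Since p ≈ 0.0067 < α = 0.05, reject H0; the evidence is statistically significant.

t = -2.994, df = 22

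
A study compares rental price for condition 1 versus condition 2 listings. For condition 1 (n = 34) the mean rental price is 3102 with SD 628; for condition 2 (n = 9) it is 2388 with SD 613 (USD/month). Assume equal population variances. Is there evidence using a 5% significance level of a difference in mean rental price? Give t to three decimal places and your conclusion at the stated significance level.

t = 3.047; reject H0

Let group 1 = condition 1, group 2 = condition 2. H0: μ_1 = μ_2; H1: μ_1 ≠ μ_2 (two-sample pooled-variance t-test, two-sided).
s_p² = [(34−1)·628² + (9−1)·613²]/(34+9−2) = 390752
t = (3102 − 2388)/√[390752·(1/34 + 1/9)] = 3.047
df = n₁ + n₂ − 2 = 41
Two-sided p-value ≈ 0.0040
Since p ≈ 0.0040 < α = 0.05, reject H0; the evidence is statistically significant.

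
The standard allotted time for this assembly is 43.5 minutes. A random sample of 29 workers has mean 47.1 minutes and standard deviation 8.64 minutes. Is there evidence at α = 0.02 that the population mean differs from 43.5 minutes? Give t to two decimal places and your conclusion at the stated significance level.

t = 2.24; fail to reject H0

H0: μ = 43.5; H1: μ ≠ 43.5 (one-sample t-test, two-sided).
t = (x̄ − μ₀)/(s/√n) = (47.1 − 43.5)/(8.64/√29) = 2.24
df = n − 1 = 28
Two-sided p-value ≈ 0.033
Since p ≈ 0.033 > α = 0.02, fail to reject H0; the evidence is not statistically significant.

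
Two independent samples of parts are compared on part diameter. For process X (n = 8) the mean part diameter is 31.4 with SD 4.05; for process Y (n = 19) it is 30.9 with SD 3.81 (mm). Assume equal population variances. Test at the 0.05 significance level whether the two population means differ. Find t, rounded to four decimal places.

Let group 1 = process X, group 2 = process Y. H0: μ_1 = μ_2; H1: μ_1 ≠ μ_2 (two-sample pooled-variance t-test, two-sided).
s_p² = [(8−1)·4.05² + (19−1)·3.81²]/(8+19−2) = 15.0443
t = (31.4 − 30.9)/√[15.0443·(1/8 + 1/19)] = 0.3059
df = n₁ + n₂ − 2 = 25
Two-sided p-value ≈ 0.762
Since p ≈ 0.762 > α = 0.05, fail to reject H0; the data do not provide sufficient evidence against H0.

0.3059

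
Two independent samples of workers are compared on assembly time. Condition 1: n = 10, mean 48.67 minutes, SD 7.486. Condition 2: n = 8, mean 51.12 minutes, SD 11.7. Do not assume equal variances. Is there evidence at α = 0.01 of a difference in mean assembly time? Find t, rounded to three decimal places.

-0.514

Let group 1 = condition 1, group 2 = condition 2. H0: μ_1 = μ_2; H1: μ_1 ≠ μ_2 (Welch's two-sample t-test, two-sided).
t = (x̄_1 − x̄_2)/√(s_1²/n_1 + s_2²/n_2) = (48.67 − 51.12)/√(7.486²/10 + 11.7²/8) = -0.514
Welch–Satterthwaite df ≈ 11.39
Two-sided p-value ≈ 0.617
Since p ≈ 0.617 > α = 0.01, fail to reject H0; the evidence is not statistically significant.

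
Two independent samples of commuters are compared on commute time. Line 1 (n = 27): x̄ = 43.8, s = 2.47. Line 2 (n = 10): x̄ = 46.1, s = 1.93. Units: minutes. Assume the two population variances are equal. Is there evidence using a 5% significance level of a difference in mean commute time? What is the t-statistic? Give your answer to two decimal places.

Let group 1 = line 1, group 2 = line 2. H0: μ_1 = μ_2; H1: μ_1 ≠ μ_2 (two-sample pooled-variance t-test, two-sided).
s_p² = [(27−1)·2.47² + (10−1)·1.93²]/(27+10−2) = 5.48993
t = (43.8 − 46.1)/√[5.48993·(1/27 + 1/10)] = -2.65
df = n₁ + n₂ − 2 = 35
Two-sided p-value ≈ 0.012
Since p ≈ 0.012 < α = 0.05, reject H0; the evidence is statistically significant.

-2.65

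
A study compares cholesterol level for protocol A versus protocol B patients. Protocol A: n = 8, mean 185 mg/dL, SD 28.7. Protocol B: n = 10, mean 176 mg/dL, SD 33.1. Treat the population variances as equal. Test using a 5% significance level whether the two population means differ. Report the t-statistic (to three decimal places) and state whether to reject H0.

Let group 1 = protocol A, group 2 = protocol B. H0: μ_1 = μ_2; H1: μ_1 ≠ μ_2 (two-sample pooled-variance t-test, two-sided).
s_p² = [(8−1)·28.7² + (10−1)·33.1²]/(8+10−2) = 976.645
t = (185 − 176)/√[976.645·(1/8 + 1/10)] = 0.607
df = n₁ + n₂ − 2 = 16
Two-sided p-value ≈ 0.5523
Since p ≈ 0.5523 > α = 0.05, fail to reject H0; the evidence is not statistically significant.

t = 0.607; fail to reject H0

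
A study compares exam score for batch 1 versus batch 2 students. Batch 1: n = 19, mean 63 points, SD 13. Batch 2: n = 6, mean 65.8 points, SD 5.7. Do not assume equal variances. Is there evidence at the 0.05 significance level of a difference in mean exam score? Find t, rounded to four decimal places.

Let group 1 = batch 1, group 2 = batch 2. H0: μ_1 = μ_2; H1: μ_1 ≠ μ_2 (Welch's two-sample t-test, two-sided).
t = (x̄_1 − x̄_2)/√(s_1²/n_1 + s_2²/n_2) = (63 − 65.8)/√(13²/19 + 5.7²/6) = -0.7402
Welch–Satterthwaite df ≈ 19.96
Two-sided p-value ≈ 0.468
Since p ≈ 0.468 > α = 0.05, fail to reject H0; the data do not provide sufficient evidence against H0.

-0.7402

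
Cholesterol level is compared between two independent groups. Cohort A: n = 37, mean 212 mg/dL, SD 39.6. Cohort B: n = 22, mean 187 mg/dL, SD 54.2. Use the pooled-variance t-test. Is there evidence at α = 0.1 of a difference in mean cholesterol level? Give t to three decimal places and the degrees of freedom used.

t = 2.040, df = 57

Let group 1 = cohort A, group 2 = cohort B. H0: μ_1 = μ_2; H1: μ_1 ≠ μ_2 (two-sample pooled-variance t-test, two-sided).
s_p² = [(37−1)·39.6² + (22−1)·54.2²]/(37+22−2) = 2072.71
t = (212 − 187)/√[2072.71·(1/37 + 1/22)] = 2.040
df = n₁ + n₂ − 2 = 57
Two-sided p-value ≈ 0.046
Since p ≈ 0.046 < α = 0.1, reject H0; the data support H1.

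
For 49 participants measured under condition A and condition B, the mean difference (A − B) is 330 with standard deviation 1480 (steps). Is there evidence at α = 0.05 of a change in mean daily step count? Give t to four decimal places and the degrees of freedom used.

t = 1.5608, df = 48

H0: μ_d = 0; H1: μ_d ≠ 0 (paired t-test on the differences, two-sided).
t = d̄/(s_d/√n) = 330/(1480/√49) = 1.5608
df = n − 1 = 48
Two-sided p-value ≈ 0.125
Since p ≈ 0.125 > α = 0.05, fail to reject H0; the evidence is not statistically significant.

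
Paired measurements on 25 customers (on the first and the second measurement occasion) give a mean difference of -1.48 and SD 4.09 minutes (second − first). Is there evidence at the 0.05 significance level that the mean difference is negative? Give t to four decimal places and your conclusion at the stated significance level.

H0: μ_d = 0; H1: μ_d < 0 (paired t-test on the differences, left-tailed).
t = d̄/(s_d/√n) = -1.48/(4.09/√25) = -1.8093
df = n − 1 = 24
p-value = P(T ≤ -1.8093) ≈ 0.0415
Since p ≈ 0.0415 < α = 0.05, reject H0; the evidence is statistically significant.

t = -1.8093; reject H0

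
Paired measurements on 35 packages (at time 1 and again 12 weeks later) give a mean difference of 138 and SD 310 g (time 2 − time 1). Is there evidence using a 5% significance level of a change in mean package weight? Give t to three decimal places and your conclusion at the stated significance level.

t = 2.634; reject H0

H0: μ_d = 0; H1: μ_d ≠ 0 (paired t-test on the differences, two-sided).
t = d̄/(s_d/√n) = 138/(310/√35) = 2.634
df = n − 1 = 34
Two-sided p-value ≈ 0.0126
Since p ≈ 0.0126 < α = 0.05, reject H0; the evidence is statistically significant.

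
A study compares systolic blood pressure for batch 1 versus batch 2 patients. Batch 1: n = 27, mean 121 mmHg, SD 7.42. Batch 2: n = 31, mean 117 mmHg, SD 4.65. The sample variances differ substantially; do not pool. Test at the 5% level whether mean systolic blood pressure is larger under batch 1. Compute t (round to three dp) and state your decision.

Let group 1 = batch 1, group 2 = batch 2. H0: μ_1 = μ_2; H1: μ_1 > μ_2 (Welch's two-sample t-test, right-tailed).
t = (x̄_1 − x̄_2)/√(s_1²/n_1 + s_2²/n_2) = (121 − 117)/√(7.42²/27 + 4.65²/31) = 2.418
Welch–Satterthwaite df ≈ 42.52
p-value = P(T ≥ 2.418) ≈ 0.010
Since p ≈ 0.010 < α = 0.05, reject H0; the data support H1.

t = 2.418; reject H0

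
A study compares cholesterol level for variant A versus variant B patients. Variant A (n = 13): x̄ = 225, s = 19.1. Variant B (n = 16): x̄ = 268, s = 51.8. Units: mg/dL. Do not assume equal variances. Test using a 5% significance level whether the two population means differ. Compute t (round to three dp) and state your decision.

Let group 1 = variant A, group 2 = variant B. H0: μ_1 = μ_2; H1: μ_1 ≠ μ_2 (Welch's two-sample t-test, two-sided).
t = (x̄_1 − x̄_2)/√(s_1²/n_1 + s_2²/n_2) = (225 − 268)/√(19.1²/13 + 51.8²/16) = -3.073
Welch–Satterthwaite df ≈ 19.75
Two-sided p-value ≈ 0.006
Since p ≈ 0.006 < α = 0.05, reject H0; the evidence is statistically significant.

t = -3.073; reject H0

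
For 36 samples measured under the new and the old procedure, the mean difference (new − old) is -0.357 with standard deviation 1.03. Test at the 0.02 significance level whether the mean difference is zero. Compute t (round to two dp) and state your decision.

H0: μ_d = 0; H1: μ_d ≠ 0 (paired t-test on the differences, two-sided).
t = d̄/(s_d/√n) = -0.357/(1.03/√36) = -2.08
df = n − 1 = 35
Two-sided p-value ≈ 0.0450
Since p ≈ 0.0450 > α = 0.02, fail to reject H0; the evidence is not statistically significant.

t = -2.08; fail to reject H0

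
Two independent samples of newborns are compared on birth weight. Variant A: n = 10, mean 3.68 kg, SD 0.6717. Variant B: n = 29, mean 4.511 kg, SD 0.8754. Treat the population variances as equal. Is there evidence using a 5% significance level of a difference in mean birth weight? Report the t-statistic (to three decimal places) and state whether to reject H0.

t = -2.729; reject H0

Let group 1 = variant A, group 2 = variant B. H0: μ_1 = μ_2; H1: μ_1 ≠ μ_2 (two-sample pooled-variance t-test, two-sided).
s_p² = [(10−1)·0.6717² + (29−1)·0.8754²]/(10+29−2) = 0.689668
t = (3.68 − 4.511)/√[0.689668·(1/10 + 1/29)] = -2.729
df = n₁ + n₂ − 2 = 37
Two-sided p-value ≈ 0.010
Since p ≈ 0.010 < α = 0.05, reject H0; the evidence is statistically significant.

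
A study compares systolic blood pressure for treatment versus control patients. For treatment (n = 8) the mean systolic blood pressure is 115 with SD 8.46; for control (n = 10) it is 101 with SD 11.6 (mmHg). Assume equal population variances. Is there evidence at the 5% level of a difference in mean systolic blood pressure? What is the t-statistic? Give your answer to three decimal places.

2.853

Let group 1 = treatment, group 2 = control. H0: μ_1 = μ_2; H1: μ_1 ≠ μ_2 (two-sample pooled-variance t-test, two-sided).
s_p² = [(8−1)·8.46² + (10−1)·11.6²]/(8+10−2) = 107.003
t = (115 − 101)/√[107.003·(1/8 + 1/10)] = 2.853
df = n₁ + n₂ − 2 = 16
Two-sided p-value ≈ 0.0115
Since p ≈ 0.0115 < α = 0.05, reject H0; the data support H1.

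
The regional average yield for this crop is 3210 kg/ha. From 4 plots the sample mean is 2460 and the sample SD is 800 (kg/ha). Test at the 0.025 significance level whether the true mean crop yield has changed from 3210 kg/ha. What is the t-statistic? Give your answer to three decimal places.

H0: μ = 3210; H1: μ ≠ 3210 (one-sample t-test, two-sided).
t = (x̄ − μ₀)/(s/√n) = (2460 − 3210)/(800/√4) = -1.875
df = n − 1 = 3
Two-sided p-value ≈ 0.1575
Since p ≈ 0.1575 > α = 0.025, fail to reject H0; the evidence is not statistically significant.

-1.875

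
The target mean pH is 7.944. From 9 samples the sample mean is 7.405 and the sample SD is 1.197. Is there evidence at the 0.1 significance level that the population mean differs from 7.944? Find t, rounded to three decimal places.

H0: μ = 7.944; H1: μ ≠ 7.944 (one-sample t-test, two-sided).
t = (x̄ − μ₀)/(s/√n) = (7.405 − 7.944)/(1.197/√9) = -1.351
df = n − 1 = 8
Two-sided p-value ≈ 0.214
Since p ≈ 0.214 > α = 0.1, fail to reject H0; the evidence is not statistically significant.

-1.351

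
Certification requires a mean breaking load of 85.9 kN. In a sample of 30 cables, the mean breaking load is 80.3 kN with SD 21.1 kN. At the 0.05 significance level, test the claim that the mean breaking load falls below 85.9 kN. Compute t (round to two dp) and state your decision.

H0: μ = 85.9; H1: μ < 85.9 (one-sample t-test, left-tailed).
t = (x̄ − μ₀)/(s/√n) = (80.3 − 85.9)/(21.1/√30) = -1.45
df = n − 1 = 29
p-value = P(T ≤ -1.45) ≈ 0.0784
Since p ≈ 0.0784 > α = 0.05, fail to reject H0; the evidence is not statistically significant.

t = -1.45; fail to reject H0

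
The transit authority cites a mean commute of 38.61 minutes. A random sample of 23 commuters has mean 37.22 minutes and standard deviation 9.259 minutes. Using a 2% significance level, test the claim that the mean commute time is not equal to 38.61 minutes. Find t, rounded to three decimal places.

-0.720

H0: μ = 38.61; H1: μ ≠ 38.61 (one-sample t-test, two-sided).
t = (x̄ − μ₀)/(s/√n) = (37.22 − 38.61)/(9.259/√23) = -0.720
df = n − 1 = 22
Two-sided p-value ≈ 0.479
Since p ≈ 0.479 > α = 0.02, fail to reject H0; the data do not provide sufficient evidence against H0.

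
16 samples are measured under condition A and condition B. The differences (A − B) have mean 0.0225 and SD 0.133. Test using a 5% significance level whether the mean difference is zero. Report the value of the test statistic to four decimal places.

0.6767

H0: μ_d = 0; H1: μ_d ≠ 0 (paired t-test on the differences, two-sided).
t = d̄/(s_d/√n) = 0.0225/(0.133/√16) = 0.6767
df = n − 1 = 15
Two-sided p-value ≈ 0.509
Since p ≈ 0.509 > α = 0.05, fail to reject H0; the evidence is not statistically significant.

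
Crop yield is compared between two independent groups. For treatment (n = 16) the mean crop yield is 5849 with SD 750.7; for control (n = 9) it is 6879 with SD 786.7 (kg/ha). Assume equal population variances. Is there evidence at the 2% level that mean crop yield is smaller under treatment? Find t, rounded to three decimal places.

-3.238

Let group 1 = treatment, group 2 = control. H0: μ_1 = μ_2; H1: μ_1 < μ_2 (two-sample pooled-variance t-test, left-tailed).
s_p² = [(16−1)·750.7² + (9−1)·786.7²]/(16+9−2) = 582801
t = (5849 − 6879)/√[582801·(1/16 + 1/9)] = -3.238
df = n₁ + n₂ − 2 = 23
p-value = P(T ≤ -3.238) ≈ 0.002
Since p ≈ 0.002 < α = 0.02, reject H0; the evidence is statistically significant.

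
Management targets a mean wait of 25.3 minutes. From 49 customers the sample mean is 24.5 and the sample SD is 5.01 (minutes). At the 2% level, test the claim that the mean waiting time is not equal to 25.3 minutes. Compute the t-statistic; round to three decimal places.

-1.118

H0: μ = 25.3; H1: μ ≠ 25.3 (one-sample t-test, two-sided).
t = (x̄ − μ₀)/(s/√n) = (24.5 − 25.3)/(5.01/√49) = -1.118
df = n − 1 = 48
Two-sided p-value ≈ 0.269
Since p ≈ 0.269 > α = 0.02, fail to reject H0; the data do not provide sufficient evidence against H0.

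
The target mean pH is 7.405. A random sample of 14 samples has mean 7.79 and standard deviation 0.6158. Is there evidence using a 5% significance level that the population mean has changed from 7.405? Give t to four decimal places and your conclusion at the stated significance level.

H0: μ = 7.405; H1: μ ≠ 7.405 (one-sample t-test, two-sided).
t = (x̄ − μ₀)/(s/√n) = (7.79 − 7.405)/(0.6158/√14) = 2.3393
df = n − 1 = 13
Two-sided p-value ≈ 0.0359
Since p ≈ 0.0359 < α = 0.05, reject H0; the evidence is statistically significant.

t = 2.3393; reject H0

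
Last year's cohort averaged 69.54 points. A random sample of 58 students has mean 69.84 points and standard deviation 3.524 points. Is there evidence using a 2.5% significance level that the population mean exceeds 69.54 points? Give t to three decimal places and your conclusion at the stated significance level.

H0: μ = 69.54; H1: μ > 69.54 (one-sample t-test, right-tailed).
t = (x̄ − μ₀)/(s/√n) = (69.84 − 69.54)/(3.524/√58) = 0.648
df = n − 1 = 57
p-value = P(T ≥ 0.648) ≈ 0.2597
Since p ≈ 0.2597 > α = 0.025, fail to reject H0; the data do not provide sufficient evidence against H0.

t = 0.648; fail to reject H0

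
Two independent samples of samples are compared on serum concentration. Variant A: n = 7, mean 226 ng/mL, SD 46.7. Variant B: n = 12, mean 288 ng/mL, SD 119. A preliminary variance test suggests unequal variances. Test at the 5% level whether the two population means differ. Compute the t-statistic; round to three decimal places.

Let group 1 = variant A, group 2 = variant B. H0: μ_1 = μ_2; H1: μ_1 ≠ μ_2 (Welch's two-sample t-test, two-sided).
t = (x̄_1 − x̄_2)/√(s_1²/n_1 + s_2²/n_2) = (226 − 288)/√(46.7²/7 + 119²/12) = -1.605
Welch–Satterthwaite df ≈ 15.58
Two-sided p-value ≈ 0.1285
Since p ≈ 0.1285 > α = 0.05, fail to reject H0; the data do not provide sufficient evidence against H0.

-1.605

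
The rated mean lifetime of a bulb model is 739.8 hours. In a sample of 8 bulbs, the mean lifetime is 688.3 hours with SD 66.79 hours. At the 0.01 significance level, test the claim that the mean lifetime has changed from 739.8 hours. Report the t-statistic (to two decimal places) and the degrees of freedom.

t = -2.18, df = 7

H0: μ = 739.8; H1: μ ≠ 739.8 (one-sample t-test, two-sided).
t = (x̄ − μ₀)/(s/√n) = (688.3 − 739.8)/(66.79/√8) = -2.18
df = n − 1 = 7
Two-sided p-value ≈ 0.066
Since p ≈ 0.066 > α = 0.01, fail to reject H0; the evidence is not statistically significant.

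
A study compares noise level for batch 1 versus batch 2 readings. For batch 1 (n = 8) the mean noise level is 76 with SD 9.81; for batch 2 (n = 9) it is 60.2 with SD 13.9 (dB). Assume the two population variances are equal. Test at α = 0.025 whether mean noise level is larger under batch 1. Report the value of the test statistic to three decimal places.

2.673

Let group 1 = batch 1, group 2 = batch 2. H0: μ_1 = μ_2; H1: μ_1 > μ_2 (two-sample pooled-variance t-test, right-tailed).
s_p² = [(8−1)·9.81² + (9−1)·13.9²]/(8+9−2) = 147.956
t = (76 − 60.2)/√[147.956·(1/8 + 1/9)] = 2.673
df = n₁ + n₂ − 2 = 15
p-value = P(T ≥ 2.673) ≈ 0.0087
Since p ≈ 0.0087 < α = 0.025, reject H0; the data support H1.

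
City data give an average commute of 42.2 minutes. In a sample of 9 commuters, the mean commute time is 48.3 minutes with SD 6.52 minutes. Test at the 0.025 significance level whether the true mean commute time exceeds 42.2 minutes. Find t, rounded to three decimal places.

H0: μ = 42.2; H1: μ > 42.2 (one-sample t-test, right-tailed).
t = (x̄ − μ₀)/(s/√n) = (48.3 − 42.2)/(6.52/√9) = 2.807
df = n − 1 = 8
p-value = P(T ≥ 2.807) ≈ 0.011
Since p ≈ 0.011 < α = 0.025, reject H0; the data support H1.

2.807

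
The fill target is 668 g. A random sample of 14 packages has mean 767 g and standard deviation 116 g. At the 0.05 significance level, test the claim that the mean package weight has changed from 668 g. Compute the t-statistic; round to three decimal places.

3.193

H0: μ = 668; H1: μ ≠ 668 (one-sample t-test, two-sided).
t = (x̄ − μ₀)/(s/√n) = (767 − 668)/(116/√14) = 3.193
df = n − 1 = 13
Two-sided p-value ≈ 0.0071
Since p ≈ 0.0071 < α = 0.05, reject H0; the data support H1.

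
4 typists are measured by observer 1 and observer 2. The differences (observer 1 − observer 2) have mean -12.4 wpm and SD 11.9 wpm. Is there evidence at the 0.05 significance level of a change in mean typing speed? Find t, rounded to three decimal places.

H0: μ_d = 0; H1: μ_d ≠ 0 (paired t-test on the differences, two-sided).
t = d̄/(s_d/√n) = -12.4/(11.9/√4) = -2.084
df = n − 1 = 3
Two-sided p-value ≈ 0.1285
Since p ≈ 0.1285 > α = 0.05, fail to reject H0; the data do not provide sufficient evidence against H0.

-2.084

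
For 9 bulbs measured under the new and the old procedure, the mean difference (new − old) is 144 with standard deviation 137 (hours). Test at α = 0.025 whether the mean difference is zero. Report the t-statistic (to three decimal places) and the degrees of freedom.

t = 3.153, df = 8

H0: μ_d = 0; H1: μ_d ≠ 0 (paired t-test on the differences, two-sided).
t = d̄/(s_d/√n) = 144/(137/√9) = 3.153
df = n − 1 = 8
Two-sided p-value ≈ 0.0135
Since p ≈ 0.0135 < α = 0.025, reject H0; the evidence is statistically significant.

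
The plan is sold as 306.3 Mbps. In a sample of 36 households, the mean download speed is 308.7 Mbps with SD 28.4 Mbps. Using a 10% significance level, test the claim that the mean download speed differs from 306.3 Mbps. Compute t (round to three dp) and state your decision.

t = 0.507; fail to reject H0

H0: μ = 306.3; H1: μ ≠ 306.3 (one-sample t-test, two-sided).
t = (x̄ − μ₀)/(s/√n) = (308.7 − 306.3)/(28.4/√36) = 0.507
df = n − 1 = 35
Two-sided p-value ≈ 0.615
Since p ≈ 0.615 > α = 0.1, fail to reject H0; the data do not provide sufficient evidence against H0.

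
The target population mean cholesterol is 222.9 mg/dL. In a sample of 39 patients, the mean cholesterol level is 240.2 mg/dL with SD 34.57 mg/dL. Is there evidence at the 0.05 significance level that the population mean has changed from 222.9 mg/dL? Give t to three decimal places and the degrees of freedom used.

H0: μ = 222.9; H1: μ ≠ 222.9 (one-sample t-test, two-sided).
t = (x̄ − μ₀)/(s/√n) = (240.2 − 222.9)/(34.57/√39) = 3.125
df = n − 1 = 38
Two-sided p-value ≈ 0.0034
Since p ≈ 0.0034 < α = 0.05, reject H0; the evidence is statistically significant.

t = 3.125, df = 38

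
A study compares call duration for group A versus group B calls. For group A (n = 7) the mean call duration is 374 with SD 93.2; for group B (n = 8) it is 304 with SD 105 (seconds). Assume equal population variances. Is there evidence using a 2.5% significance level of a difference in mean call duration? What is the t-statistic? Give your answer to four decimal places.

1.3562

Let group 1 = group A, group 2 = group B. H0: μ_1 = μ_2; H1: μ_1 ≠ μ_2 (two-sample pooled-variance t-test, two-sided).
s_p² = [(7−1)·93.2² + (8−1)·105²]/(7+8−2) = 9945.57
t = (374 − 304)/√[9945.57·(1/7 + 1/8)] = 1.3562
df = n₁ + n₂ − 2 = 13
Two-sided p-value ≈ 0.1981
Since p ≈ 0.1981 > α = 0.025, fail to reject H0; the data do not provide sufficient evidence against H0.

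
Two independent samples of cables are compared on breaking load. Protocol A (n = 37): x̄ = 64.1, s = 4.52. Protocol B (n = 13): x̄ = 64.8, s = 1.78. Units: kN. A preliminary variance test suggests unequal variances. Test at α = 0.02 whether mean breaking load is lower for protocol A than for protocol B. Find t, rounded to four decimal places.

-0.7846

Let group 1 = protocol A, group 2 = protocol B. H0: μ_1 = μ_2; H1: μ_1 < μ_2 (Welch's two-sample t-test, left-tailed).
t = (x̄_1 − x̄_2)/√(s_1²/n_1 + s_2²/n_2) = (64.1 − 64.8)/√(4.52²/37 + 1.78²/13) = -0.7846
Welch–Satterthwaite df ≈ 47.20
p-value = P(T ≤ -0.7846) ≈ 0.218
Since p ≈ 0.218 > α = 0.02, fail to reject H0; the data do not provide sufficient evidence against H0.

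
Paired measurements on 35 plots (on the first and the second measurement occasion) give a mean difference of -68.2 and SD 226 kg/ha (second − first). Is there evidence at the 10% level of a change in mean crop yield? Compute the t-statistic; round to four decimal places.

H0: μ_d = 0; H1: μ_d ≠ 0 (paired t-test on the differences, two-sided).
t = d̄/(s_d/√n) = -68.2/(226/√35) = -1.7853
df = n − 1 = 34
Two-sided p-value ≈ 0.0831
Since p ≈ 0.0831 < α = 0.1, reject H0; the data support H1.

-1.7853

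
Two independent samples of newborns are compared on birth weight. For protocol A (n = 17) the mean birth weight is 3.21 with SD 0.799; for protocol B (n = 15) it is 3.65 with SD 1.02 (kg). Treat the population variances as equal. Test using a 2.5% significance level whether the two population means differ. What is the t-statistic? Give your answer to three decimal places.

Let group 1 = protocol A, group 2 = protocol B. H0: μ_1 = μ_2; H1: μ_1 ≠ μ_2 (two-sample pooled-variance t-test, two-sided).
s_p² = [(17−1)·0.799² + (15−1)·1.02²]/(17+15−2) = 0.826001
t = (3.21 − 3.65)/√[0.826001·(1/17 + 1/15)] = -1.367
df = n₁ + n₂ − 2 = 30
Two-sided p-value ≈ 0.1819
Since p ≈ 0.1819 > α = 0.025, fail to reject H0; the evidence is not statistically significant.

-1.367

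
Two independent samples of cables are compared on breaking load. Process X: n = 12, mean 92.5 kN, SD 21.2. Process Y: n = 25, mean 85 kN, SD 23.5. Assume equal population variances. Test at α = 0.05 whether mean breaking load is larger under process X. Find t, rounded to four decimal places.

Let group 1 = process X, group 2 = process Y. H0: μ_1 = μ_2; H1: μ_1 > μ_2 (two-sample pooled-variance t-test, right-tailed).
s_p² = [(12−1)·21.2² + (25−1)·23.5²]/(12+25−2) = 519.938
t = (92.5 − 85)/√[519.938·(1/12 + 1/25)] = 0.9366
df = n₁ + n₂ − 2 = 35
p-value = P(T ≥ 0.9366) ≈ 0.1777
Since p ≈ 0.1777 > α = 0.05, fail to reject H0; the evidence is not statistically significant.

0.9366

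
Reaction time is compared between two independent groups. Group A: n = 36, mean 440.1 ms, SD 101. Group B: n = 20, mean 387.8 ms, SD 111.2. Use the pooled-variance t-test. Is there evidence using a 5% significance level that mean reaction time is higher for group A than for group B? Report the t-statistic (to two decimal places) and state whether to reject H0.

t = 1.79; reject H0

Let group 1 = group A, group 2 = group B. H0: μ_1 = μ_2; H1: μ_1 > μ_2 (two-sample pooled-variance t-test, right-tailed).
s_p² = [(36−1)·101² + (20−1)·111.2²]/(36+20−2) = 10962.6
t = (440.1 − 387.8)/√[10962.6·(1/36 + 1/20)] = 1.79
df = n₁ + n₂ − 2 = 54
p-value = P(T ≥ 1.79) ≈ 0.039
Since p ≈ 0.039 < α = 0.05, reject H0; the data support H1.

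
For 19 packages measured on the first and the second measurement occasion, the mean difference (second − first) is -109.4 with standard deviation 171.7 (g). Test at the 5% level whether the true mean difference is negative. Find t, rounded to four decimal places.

H0: μ_d = 0; H1: μ_d < 0 (paired t-test on the differences, left-tailed).
t = d̄/(s_d/√n) = -109.4/(171.7/√19) = -2.7773
df = n − 1 = 18
p-value = P(T ≤ -2.7773) ≈ 0.0062
Since p ≈ 0.0062 < α = 0.05, reject H0; the data support H1.

-2.7773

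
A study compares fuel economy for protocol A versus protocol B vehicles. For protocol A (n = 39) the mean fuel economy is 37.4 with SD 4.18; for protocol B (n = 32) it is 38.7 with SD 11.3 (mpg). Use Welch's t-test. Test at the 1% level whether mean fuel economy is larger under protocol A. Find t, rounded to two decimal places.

Let group 1 = protocol A, group 2 = protocol B. H0: μ_1 = μ_2; H1: μ_1 > μ_2 (Welch's two-sample t-test, right-tailed).
t = (x̄_1 − x̄_2)/√(s_1²/n_1 + s_2²/n_2) = (37.4 − 38.7)/√(4.18²/39 + 11.3²/32) = -0.62
Welch–Satterthwaite df ≈ 37.96
p-value = P(T ≥ -0.62) ≈ 0.730
Since p ≈ 0.730 > α = 0.01, fail to reject H0; the evidence is not statistically significant.

-0.62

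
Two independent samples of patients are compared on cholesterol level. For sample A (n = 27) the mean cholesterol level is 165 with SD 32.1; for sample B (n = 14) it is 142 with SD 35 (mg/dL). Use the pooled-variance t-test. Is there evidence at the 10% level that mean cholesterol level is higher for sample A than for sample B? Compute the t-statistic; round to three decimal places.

Let group 1 = sample A, group 2 = sample B. H0: μ_1 = μ_2; H1: μ_1 > μ_2 (two-sample pooled-variance t-test, right-tailed).
s_p² = [(27−1)·32.1² + (14−1)·35²]/(27+14−2) = 1095.27
t = (165 − 142)/√[1095.27·(1/27 + 1/14)] = 2.110
df = n₁ + n₂ − 2 = 39
p-value = P(T ≥ 2.110) ≈ 0.0207
Since p ≈ 0.0207 < α = 0.1, reject H0; the evidence is statistically significant.

2.110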